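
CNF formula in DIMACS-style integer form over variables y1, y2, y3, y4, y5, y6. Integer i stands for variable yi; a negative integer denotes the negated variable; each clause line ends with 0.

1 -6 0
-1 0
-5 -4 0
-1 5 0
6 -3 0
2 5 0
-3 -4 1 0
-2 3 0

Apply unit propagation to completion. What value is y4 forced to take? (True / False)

False

Unit clause (¬y1) sets y1 = False.
In (¬y6 ∨ y1), y1 is now false; ¬y6 must hold, so y6 = False.
(¬y3 ∨ y6) with y6 = False leaves only ¬y3, so y3 = False.
From (¬y2 ∨ y3) and y3 = False: y2 = False.
From (y2 ∨ y5) and y2 = False: y5 = True.
(¬y4 ∨ ¬y5): since y5 = True, the clause reduces to (¬y4). y4 = False.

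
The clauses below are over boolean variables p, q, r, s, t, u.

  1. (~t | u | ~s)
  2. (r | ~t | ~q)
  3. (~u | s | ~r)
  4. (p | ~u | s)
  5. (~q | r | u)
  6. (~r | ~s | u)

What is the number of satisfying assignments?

Case analysis on u and r:
  u=T, r=T: forces s=T; p, q, t free → 2^3 = 8.
  u=T, r=F: 9 of the 16 assignments to (p,q,s,t) work.
  u=F, r=T: forces s=F; p, q, t free → 2^3 = 8.
  u=F, r=F: p free; 3 ways for (q,s,t) × 2^1 = 6.
Total: 8 + 9 + 8 + 6 = 31.

31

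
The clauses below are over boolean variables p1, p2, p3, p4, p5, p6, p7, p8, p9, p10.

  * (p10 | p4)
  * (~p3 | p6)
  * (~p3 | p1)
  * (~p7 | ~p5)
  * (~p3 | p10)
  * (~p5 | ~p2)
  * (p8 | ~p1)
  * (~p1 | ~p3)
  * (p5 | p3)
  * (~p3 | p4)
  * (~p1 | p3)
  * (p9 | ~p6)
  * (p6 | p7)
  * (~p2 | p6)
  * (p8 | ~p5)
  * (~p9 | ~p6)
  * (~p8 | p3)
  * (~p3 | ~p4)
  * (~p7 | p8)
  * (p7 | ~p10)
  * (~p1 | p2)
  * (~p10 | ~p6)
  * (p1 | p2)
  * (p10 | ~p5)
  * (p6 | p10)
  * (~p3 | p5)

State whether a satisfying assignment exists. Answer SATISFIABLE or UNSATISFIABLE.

UNSATISFIABLE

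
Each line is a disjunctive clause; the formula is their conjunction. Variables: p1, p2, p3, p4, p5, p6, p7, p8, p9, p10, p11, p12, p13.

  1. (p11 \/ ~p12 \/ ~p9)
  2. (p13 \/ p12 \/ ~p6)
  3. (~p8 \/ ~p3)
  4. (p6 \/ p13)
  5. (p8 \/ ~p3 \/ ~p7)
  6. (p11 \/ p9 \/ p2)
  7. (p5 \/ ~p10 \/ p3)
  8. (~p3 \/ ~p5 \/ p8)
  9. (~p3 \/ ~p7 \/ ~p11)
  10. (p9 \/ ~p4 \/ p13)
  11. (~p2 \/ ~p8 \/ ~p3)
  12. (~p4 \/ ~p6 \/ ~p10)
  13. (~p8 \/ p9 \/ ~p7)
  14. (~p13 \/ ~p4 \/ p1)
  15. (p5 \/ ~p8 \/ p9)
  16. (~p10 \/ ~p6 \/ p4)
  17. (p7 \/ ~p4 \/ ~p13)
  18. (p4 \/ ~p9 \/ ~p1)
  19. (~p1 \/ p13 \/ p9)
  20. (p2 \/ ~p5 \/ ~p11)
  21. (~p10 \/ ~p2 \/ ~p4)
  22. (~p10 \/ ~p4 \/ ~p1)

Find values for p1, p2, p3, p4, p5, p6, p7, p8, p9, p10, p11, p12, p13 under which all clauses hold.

p1=F, p2=T, p3=F, p4=F, p5=F, p6=F, p7=F, p8=F, p9=F, p10=F, p11=F, p12=F, p13=T

Check each clause:
  1. (~p9 \/ ~p12 \/ p11) — ~p12 is true.
  2. (~p6 \/ p12 \/ p13) — ~p6 is true.
  3. (~p8 \/ ~p3) — ~p8 is true.
  4. (p6 \/ p13) — p13 is true.
  5. (p8 \/ ~p7 \/ ~p3) — ~p7 is true.
  6. (p2 \/ p11 \/ p9) — p2 is true.
  7. (p3 \/ p5 \/ ~p10) — ~p10 is true.
  8. (p8 \/ ~p5 \/ ~p3) — ~p5 is true.
  9. (~p7 \/ ~p11 \/ ~p3) — ~p3 is true.
  10. (p9 \/ ~p4 \/ p13) — ~p4 is true.
  11. (~p2 \/ ~p3 \/ ~p8) — ~p8 is true.
  12. (~p4 \/ ~p6 \/ ~p10) — ~p6 is true.
  13. (~p8 \/ ~p7 \/ p9) — ~p8 is true.
  14. (~p13 \/ ~p4 \/ p1) — ~p4 is true.
  15. (~p8 \/ p5 \/ p9) — ~p8 is true.
  16. (~p6 \/ ~p10 \/ p4) — ~p6 is true.
  17. (p7 \/ ~p4 \/ ~p13) — ~p4 is true.
  18. (p4 \/ ~p1 \/ ~p9) — ~p1 is true.
  19. (p13 \/ ~p1 \/ p9) — p13 is true.
  20. (~p5 \/ p2 \/ ~p11) — p2 is true.
  21. (~p10 \/ ~p4 \/ ~p2) — ~p4 is true.
  22. (~p10 \/ ~p4 \/ ~p1) — ~p4 is true.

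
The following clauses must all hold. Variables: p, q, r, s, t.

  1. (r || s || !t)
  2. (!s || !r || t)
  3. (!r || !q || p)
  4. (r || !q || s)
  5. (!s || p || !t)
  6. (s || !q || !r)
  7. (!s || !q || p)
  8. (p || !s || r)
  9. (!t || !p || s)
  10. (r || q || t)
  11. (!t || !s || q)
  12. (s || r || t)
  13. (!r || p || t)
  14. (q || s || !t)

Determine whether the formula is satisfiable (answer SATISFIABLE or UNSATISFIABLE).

SATISFIABLE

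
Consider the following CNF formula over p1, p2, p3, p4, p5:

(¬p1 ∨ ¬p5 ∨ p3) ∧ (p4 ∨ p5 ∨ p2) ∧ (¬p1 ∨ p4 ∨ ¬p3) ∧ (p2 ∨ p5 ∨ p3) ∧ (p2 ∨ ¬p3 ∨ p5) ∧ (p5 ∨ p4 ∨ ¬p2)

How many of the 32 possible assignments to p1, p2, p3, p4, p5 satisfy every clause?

Split on p5, then p2.
  p5=1, p2=1: 5 of the 8 assignments to (p1,p3,p4) work.
  p5=1, p2=0: 5 of the 8 assignments to (p1,p3,p4) work.
  p5=0, p2=1: remaining (p1,p3,p4) ∈ {(0,0,1); (0,1,1); (1,0,1); (1,1,1)} — 4.
  p5=0, p2=0: a clause becomes empty — 0.
Total: 5 + 5 + 4 + 0 = 14.

14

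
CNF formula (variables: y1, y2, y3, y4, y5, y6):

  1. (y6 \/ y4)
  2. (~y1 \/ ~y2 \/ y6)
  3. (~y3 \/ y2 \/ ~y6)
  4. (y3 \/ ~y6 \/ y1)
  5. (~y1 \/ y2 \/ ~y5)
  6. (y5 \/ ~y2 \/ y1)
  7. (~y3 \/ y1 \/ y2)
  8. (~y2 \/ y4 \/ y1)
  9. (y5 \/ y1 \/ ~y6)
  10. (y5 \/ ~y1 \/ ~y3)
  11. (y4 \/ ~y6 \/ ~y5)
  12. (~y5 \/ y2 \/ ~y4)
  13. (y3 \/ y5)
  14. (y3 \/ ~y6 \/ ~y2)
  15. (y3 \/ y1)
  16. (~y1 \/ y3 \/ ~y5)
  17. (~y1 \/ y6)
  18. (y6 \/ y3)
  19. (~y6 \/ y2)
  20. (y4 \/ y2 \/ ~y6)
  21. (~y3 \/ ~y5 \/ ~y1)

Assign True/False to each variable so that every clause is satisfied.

y1=False, y2=True, y3=True, y4=True, y5=True, y6=True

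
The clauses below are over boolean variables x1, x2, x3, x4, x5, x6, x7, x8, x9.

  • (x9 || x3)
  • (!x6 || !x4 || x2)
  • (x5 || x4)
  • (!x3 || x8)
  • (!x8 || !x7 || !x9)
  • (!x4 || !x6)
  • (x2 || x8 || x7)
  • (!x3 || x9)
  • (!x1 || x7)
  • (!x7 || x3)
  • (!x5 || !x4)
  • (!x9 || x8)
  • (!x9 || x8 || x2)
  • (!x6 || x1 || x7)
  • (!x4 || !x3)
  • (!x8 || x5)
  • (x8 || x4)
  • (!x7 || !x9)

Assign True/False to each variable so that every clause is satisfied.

x1=F, x2=T, x3=F, x4=F, x5=T, x6=F, x7=F, x8=T, x9=T

Check each clause:
  1. (x9 || x3) — x9 is true.
  2. (x2 || !x6 || !x4) — !x6 is true.
  3. (x4 || x5) — x5 is true.
  4. (x8 || !x3) — x8 is true.
  5. (!x9 || !x8 || !x7) — !x7 is true.
  6. (!x6 || !x4) — !x6 is true.
  7. (x7 || x2 || x8) — x8 is true.
  8. (x9 || !x3) — x9 is true.
  9. (x7 || !x1) — !x1 is true.
  10. (x3 || !x7) — !x7 is true.
  11. (!x4 || !x5) — !x4 is true.
  12. (x8 || !x9) — x8 is true.
  13. (x8 || x2 || !x9) — x8 is true.
  14. (!x6 || x1 || x7) — !x6 is true.
  15. (!x4 || !x3) — !x4 is true.
  16. (!x8 || x5) — x5 is true.
  17. (x4 || x8) — x8 is true.
  18. (!x9 || !x7) — !x7 is true.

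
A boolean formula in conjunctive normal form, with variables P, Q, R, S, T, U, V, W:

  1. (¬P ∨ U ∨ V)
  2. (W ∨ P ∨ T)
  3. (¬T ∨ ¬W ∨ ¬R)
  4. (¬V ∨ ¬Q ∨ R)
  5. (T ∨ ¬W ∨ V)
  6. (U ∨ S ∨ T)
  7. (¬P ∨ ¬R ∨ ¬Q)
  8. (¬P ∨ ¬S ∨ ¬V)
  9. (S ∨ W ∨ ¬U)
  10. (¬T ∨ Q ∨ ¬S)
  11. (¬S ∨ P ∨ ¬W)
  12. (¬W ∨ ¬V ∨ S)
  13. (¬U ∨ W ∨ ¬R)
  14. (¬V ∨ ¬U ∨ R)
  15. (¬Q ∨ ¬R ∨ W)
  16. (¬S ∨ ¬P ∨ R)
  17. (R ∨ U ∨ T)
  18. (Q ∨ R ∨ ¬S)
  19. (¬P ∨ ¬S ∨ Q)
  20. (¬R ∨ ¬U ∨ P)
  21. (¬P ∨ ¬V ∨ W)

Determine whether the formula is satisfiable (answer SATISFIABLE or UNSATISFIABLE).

SATISFIABLE

Try P = False.
Try Q = True.
For the remaining variables, R = False, S = False, T = True, U = False, V = False, W = True works.
Every clause has at least one true literal under this assignment.
So P = False  Q = True  R = False  S = False  T = True  U = False  V = False  W = True is a satisfying assignment.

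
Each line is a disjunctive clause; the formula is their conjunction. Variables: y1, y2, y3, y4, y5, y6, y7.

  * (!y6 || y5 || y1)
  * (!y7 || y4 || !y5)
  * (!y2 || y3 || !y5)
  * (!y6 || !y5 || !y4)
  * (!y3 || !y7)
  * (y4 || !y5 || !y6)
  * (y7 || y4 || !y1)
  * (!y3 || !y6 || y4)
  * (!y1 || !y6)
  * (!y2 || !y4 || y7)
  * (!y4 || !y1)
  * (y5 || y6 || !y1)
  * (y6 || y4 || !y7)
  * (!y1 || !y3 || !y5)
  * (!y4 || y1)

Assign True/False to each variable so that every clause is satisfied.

y1=False, y2=False, y3=True, y4=False, y5=True, y6=False, y7=False

y2 occurs only negated in the remaining clauses — set y2 = False.
Set y1 = False and propagate.
  then y4 is forced to False.
For the remaining variables, y3 = True, y5 = True, y6 = False, y7 = False works.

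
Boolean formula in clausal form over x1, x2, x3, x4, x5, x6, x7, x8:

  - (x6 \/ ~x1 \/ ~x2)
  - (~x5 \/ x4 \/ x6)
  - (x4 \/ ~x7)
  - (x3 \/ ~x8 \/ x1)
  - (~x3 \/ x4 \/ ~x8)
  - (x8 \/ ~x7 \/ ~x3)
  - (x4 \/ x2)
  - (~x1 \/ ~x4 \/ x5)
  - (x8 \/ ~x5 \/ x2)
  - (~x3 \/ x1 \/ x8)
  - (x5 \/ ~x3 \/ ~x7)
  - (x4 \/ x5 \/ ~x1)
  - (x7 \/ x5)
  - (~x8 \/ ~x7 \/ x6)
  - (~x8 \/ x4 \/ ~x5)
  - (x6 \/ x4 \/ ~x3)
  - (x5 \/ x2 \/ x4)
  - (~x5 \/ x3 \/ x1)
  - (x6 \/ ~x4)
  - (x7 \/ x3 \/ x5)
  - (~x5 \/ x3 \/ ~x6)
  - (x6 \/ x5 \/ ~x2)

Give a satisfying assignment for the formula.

Branch on x1: take x1 = True.
The remaining clauses are satisfied by x2 = True, x3 = True, x4 = True, x5 = True, x6 = True, x7 = True, x8 = True.

x1 = True, x2 = True, x3 = True, x4 = True, x5 = True, x6 = True, x7 = True, x8 = True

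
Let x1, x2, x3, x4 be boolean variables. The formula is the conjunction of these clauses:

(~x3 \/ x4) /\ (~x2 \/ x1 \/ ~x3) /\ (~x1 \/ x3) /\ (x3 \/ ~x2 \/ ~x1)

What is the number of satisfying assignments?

7

The models are:
  x1=F x2=F x3=F x4=F
  x1=F x2=F x3=F x4=T
  x1=F x2=F x3=T x4=T
  x1=F x2=T x3=F x4=F
  x1=F x2=T x3=F x4=T
  x1=T x2=F x3=T x4=T
  x1=T x2=T x3=T x4=T
That's 7 in total.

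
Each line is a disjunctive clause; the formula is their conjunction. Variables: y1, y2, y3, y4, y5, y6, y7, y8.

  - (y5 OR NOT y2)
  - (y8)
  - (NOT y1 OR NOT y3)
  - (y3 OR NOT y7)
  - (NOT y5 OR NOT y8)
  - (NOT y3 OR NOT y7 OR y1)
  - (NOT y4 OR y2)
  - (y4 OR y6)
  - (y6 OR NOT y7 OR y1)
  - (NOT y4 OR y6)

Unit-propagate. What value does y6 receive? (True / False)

(y8) is a unit clause: y8 = True.
(NOT y8 OR NOT y5): since y8 = True, the clause reduces to (NOT y5). y5 = False.
(NOT y2 OR y5) with y5 = False leaves only NOT y2, so y2 = False.
(y2 OR NOT y4): since y2 = False, the clause reduces to (NOT y4). y4 = False.
(y6 OR y4): since y4 = False, the clause reduces to (y6). y6 = True.

True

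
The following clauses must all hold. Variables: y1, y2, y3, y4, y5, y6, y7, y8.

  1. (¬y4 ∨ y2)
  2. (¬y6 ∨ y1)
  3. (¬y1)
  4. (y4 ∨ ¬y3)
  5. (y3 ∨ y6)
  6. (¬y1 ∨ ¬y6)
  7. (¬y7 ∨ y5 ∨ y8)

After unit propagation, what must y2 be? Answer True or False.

Unit clause (¬y1) sets y1 = False.
In (¬y6 ∨ y1), y1 is now false; ¬y6 must hold, so y6 = False.
From (y6 ∨ y3) and y6 = False: y3 = True.
From (y4 ∨ ¬y3) and y3 = True: y4 = True.
In (¬y4 ∨ y2), ¬y4 is now false; y2 must hold, so y2 = True.

True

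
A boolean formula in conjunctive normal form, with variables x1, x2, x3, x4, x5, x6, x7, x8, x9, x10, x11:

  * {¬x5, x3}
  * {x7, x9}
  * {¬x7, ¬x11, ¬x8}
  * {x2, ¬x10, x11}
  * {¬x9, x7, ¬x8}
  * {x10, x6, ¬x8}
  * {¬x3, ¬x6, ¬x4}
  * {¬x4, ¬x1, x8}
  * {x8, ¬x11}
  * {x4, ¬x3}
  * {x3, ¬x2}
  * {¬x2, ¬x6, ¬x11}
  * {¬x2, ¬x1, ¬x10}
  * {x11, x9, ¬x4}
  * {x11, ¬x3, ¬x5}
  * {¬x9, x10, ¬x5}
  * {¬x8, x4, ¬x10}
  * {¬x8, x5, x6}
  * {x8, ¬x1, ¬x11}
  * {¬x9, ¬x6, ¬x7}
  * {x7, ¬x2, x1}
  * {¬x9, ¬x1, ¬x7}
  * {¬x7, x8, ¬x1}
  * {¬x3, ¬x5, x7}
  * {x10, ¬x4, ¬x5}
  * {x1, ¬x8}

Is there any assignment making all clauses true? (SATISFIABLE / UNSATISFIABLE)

SATISFIABLE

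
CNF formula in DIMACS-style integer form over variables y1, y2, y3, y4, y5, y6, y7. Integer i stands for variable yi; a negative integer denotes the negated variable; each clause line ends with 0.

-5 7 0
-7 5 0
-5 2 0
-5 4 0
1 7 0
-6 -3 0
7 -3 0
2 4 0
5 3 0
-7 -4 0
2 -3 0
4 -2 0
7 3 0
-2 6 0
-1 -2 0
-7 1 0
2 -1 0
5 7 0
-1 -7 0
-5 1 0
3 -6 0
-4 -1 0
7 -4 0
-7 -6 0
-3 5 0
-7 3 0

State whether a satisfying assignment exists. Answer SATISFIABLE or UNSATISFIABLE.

y7 = True:
  propagation gives y5=True, y2=True, y4=True; an empty clause results — contradiction.
y7 = False:
  propagation gives y5=False; an empty clause results — contradiction.
Every branch closes, so no satisfying assignment exists.

UNSATISFIABLE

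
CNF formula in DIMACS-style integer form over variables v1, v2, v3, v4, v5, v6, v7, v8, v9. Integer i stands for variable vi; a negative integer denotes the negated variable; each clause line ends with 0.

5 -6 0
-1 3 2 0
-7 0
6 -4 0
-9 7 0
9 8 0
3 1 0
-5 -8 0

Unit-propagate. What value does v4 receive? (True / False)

False

(NOT v7) stands alone — v7 = False.
(v7 OR NOT v9): since v7 = False, the clause reduces to (NOT v9). v9 = False.
(v9 OR v8): since v9 = False, the clause reduces to (v8). v8 = True.
In (NOT v5 OR NOT v8), NOT v8 is now false; NOT v5 must hold, so v5 = False.
(v5 OR NOT v6): since v5 = False, the clause reduces to (NOT v6). v6 = False.
In (NOT v4 OR v6), v6 is now false; NOT v4 must hold, so v4 = False.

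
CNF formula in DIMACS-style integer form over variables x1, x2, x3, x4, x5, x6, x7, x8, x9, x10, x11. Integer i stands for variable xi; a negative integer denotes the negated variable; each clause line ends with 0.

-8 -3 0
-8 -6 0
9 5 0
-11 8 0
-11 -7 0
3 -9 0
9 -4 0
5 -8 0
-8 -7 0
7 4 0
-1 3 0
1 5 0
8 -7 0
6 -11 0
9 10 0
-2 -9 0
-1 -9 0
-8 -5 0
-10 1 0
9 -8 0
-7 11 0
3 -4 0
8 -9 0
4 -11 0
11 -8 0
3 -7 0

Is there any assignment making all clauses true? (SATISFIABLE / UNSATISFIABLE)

UNSATISFIABLE

x8 = True:
  propagation gives x3=False, x6=False, x9=False; an empty clause results — contradiction.
x8 = False:
  propagation gives x11=False, x7=False, x4=True, x9=True; an empty clause results — contradiction.
Every branch closes, so no satisfying assignment exists.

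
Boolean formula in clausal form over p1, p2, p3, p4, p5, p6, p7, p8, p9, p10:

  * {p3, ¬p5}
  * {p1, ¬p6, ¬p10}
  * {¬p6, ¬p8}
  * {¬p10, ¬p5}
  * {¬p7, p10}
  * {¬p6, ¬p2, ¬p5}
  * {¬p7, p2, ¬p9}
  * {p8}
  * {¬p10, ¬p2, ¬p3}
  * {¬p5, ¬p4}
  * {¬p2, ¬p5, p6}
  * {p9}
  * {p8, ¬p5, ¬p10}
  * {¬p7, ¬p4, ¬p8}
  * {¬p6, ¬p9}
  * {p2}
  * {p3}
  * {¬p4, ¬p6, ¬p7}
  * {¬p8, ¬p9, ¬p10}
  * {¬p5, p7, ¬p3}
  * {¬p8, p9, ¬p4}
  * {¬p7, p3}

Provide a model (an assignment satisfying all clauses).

Unit propagation: (p8) forces p8 = True.
(¬p6) is a unit clause, so p6 = False.
Unit propagation: (p9) forces p9 = True.
(p2) is a unit clause, so p2 = True.
The clause (¬p5) is unit: p5 must be False.
(p3) is a unit clause, so p3 = True.
Unit propagation: (¬p10) forces p10 = False.
(¬p7) is a unit clause, so p7 = False.
p1, p4 are now unconstrained; take p1 = True, p4 = False.
Every clause has at least one true literal under this assignment.

p1 = T, p2 = T, p3 = T, p4 = F, p5 = F, p6 = F, p7 = F, p8 = T, p9 = T, p10 = F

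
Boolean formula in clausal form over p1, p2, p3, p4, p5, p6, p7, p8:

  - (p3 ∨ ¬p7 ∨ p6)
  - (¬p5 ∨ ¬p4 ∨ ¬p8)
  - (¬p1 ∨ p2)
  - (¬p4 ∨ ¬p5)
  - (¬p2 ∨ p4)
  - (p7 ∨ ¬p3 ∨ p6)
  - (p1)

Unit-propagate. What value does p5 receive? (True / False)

Unit clause (p1) sets p1 = True.
From (p2 ∨ ¬p1) and p1 = True: p2 = True.
In (p4 ∨ ¬p2), ¬p2 is now false; p4 must hold, so p4 = True.
In (¬p5 ∨ ¬p4), ¬p4 is now false; ¬p5 must hold, so p5 = False.

False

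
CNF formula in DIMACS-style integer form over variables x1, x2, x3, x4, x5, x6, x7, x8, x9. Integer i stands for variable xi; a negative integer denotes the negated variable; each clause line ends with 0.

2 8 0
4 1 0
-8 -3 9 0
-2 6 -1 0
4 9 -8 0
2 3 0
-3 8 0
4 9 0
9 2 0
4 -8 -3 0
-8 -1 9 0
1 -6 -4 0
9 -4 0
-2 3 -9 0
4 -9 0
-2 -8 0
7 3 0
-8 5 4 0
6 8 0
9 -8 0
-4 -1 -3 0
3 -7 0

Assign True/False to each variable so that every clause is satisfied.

x5 occurs only positively in the remaining clauses — set x5 = True.
Set x1 = False and propagate.
  then x4 is forced to True.
  then x6 is forced to False.
  then x9 is forced to True.
  then x8 is forced to True.
  then x2 is forced to False.
  then x3 is forced to True.
x7 is now unconstrained; take x7 = True.

x1 = 0, x2 = 0, x3 = 1, x4 = 1, x5 = 1, x6 = 0, x7 = 1, x8 = 1, x9 = 1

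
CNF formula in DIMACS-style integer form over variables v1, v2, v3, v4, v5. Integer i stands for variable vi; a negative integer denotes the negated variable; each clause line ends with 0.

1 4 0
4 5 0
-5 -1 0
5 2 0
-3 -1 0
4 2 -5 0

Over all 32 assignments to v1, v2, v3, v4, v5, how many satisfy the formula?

Case analysis on v5 and v1:
  v5=1, v1=1: a clause becomes empty — 0.
  v5=1, v1=0: remaining (v2,v3,v4) ∈ {(0,0,1); (0,1,1); (1,0,1); (1,1,1)} — 4.
  v5=0, v1=1: remaining (v2,v3,v4) ∈ {(1,0,1)} — 1.
  v5=0, v1=0: remaining (v2,v3,v4) ∈ {(1,0,1); (1,1,1)} — 2.
Total: 0 + 4 + 1 + 2 = 7.

7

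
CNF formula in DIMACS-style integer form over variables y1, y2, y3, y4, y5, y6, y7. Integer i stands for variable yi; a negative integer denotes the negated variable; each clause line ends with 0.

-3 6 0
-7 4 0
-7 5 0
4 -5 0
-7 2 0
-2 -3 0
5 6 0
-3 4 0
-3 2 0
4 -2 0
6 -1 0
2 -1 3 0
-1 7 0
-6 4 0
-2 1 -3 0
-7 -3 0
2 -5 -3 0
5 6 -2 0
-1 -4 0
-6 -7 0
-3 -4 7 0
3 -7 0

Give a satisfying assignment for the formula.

Branch on y1: take y1 = False.
Set y2 = False and propagate.
  then y7 is forced to False.
  then y3 is forced to False.
Branch on y4: take y4 = True.
For the remaining variables, y5 = True, y6 = True works.
Every clause has at least one true literal under this assignment.

y1=F  y2=F  y3=F  y4=T  y5=T  y6=T  y7=F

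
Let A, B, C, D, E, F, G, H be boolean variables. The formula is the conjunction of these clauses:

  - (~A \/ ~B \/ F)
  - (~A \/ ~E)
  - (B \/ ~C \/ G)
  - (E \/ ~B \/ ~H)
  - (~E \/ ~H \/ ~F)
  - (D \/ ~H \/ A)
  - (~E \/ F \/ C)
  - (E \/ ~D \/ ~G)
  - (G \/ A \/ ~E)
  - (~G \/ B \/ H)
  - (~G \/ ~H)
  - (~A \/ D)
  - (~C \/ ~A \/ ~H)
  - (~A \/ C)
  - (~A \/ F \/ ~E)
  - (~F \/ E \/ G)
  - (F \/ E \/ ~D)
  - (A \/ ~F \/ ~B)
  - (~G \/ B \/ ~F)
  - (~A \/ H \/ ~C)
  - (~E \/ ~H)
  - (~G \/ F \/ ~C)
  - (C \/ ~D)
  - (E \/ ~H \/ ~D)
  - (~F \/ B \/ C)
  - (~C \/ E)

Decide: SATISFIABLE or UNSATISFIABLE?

SATISFIABLE

Branch on A: take A = False.
The remaining clauses are satisfied by B = True, C = False, D = False, E = False, F = False, G = True, H = False.
So A=False, B=True, C=False, D=False, E=False, F=False, G=True, H=False is a satisfying assignment.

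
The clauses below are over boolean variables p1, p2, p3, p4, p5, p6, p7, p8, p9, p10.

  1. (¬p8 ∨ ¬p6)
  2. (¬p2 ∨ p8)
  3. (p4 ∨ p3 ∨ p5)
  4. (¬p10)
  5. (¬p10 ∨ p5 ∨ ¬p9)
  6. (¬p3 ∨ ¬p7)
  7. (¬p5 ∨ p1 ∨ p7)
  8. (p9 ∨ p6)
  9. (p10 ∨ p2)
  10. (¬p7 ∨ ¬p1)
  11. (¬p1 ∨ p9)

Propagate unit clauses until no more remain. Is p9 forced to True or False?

(¬p10) is a unit clause: p10 = False.
From (p10 ∨ p2) and p10 = False: p2 = True.
(p8 ∨ ¬p2): since p2 = True, the clause reduces to (p8). p8 = True.
From (¬p8 ∨ ¬p6) and p8 = True: p6 = False.
(p6 ∨ p9) with p6 = False leaves only p9, so p9 = True.

True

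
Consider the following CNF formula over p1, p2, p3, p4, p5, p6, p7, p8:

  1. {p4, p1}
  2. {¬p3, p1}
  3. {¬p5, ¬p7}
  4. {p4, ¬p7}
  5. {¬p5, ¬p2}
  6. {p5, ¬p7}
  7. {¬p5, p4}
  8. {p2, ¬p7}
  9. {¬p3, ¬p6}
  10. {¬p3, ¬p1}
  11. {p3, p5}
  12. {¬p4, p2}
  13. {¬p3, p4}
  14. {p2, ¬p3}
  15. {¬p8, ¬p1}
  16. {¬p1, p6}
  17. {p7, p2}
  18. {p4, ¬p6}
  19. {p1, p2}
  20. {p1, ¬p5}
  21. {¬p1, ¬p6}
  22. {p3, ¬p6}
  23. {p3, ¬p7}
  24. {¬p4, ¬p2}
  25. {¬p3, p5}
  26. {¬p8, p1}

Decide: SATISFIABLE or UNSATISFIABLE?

p1 = True:
  propagation gives p3=False, p5=True, p7=False, p2=False; an empty clause results — contradiction.
p1 = False:
  propagation gives p4=True, p3=False, p5=True; an empty clause results — contradiction.
Every branch closes, so no satisfying assignment exists.

UNSATISFIABLE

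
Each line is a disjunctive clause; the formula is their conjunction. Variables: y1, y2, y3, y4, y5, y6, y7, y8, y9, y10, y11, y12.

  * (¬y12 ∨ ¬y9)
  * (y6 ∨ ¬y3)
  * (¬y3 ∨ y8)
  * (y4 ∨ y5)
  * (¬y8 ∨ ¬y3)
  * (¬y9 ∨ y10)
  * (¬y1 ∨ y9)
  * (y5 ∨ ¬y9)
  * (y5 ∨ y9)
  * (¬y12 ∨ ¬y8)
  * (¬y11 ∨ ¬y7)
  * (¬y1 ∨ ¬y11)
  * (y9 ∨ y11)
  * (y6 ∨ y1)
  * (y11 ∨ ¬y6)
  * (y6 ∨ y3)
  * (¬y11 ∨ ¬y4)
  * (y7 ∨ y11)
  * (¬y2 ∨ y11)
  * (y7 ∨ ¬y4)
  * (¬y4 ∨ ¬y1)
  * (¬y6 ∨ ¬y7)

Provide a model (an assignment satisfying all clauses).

y1=F, y2=T, y3=F, y4=F, y5=T, y6=T, y7=F, y8=F, y9=F, y10=F, y11=T, y12=T

y5 occurs only positively in the remaining clauses — set y5 = True.
Set y1 = False and propagate.
  then y6 is forced to True.
  then y11 is forced to True.
  then y7 is forced to False.
  then y4 is forced to False.
The remaining clauses are satisfied by y2 = True, y3 = False, y8 = False, y9 = False, y10 = False, y12 = True.
Every clause has at least one true literal under this assignment.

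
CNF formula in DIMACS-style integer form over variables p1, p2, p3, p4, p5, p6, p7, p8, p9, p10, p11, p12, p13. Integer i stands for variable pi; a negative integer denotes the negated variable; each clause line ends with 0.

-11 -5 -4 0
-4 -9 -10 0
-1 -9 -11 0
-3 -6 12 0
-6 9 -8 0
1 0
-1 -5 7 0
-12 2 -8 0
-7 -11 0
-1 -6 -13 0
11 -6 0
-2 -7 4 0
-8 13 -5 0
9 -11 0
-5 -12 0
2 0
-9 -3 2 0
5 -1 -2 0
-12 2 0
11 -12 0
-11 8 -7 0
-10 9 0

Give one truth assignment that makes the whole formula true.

p1 = 1, p2 = 1, p3 = 0, p4 = 1, p5 = 1, p6 = 0, p7 = 1, p8 = 0, p9 = 0, p10 = 0, p11 = 0, p12 = 0, p13 = 0

Check each clause:
  1. (!p11 || !p4 || !p5) — !p11 is true.
  2. (!p10 || !p4 || !p9) — !p10 is true.
  3. (!p1 || !p9 || !p11) — !p11 is true.
  4. (!p3 || p12 || !p6) — !p6 is true.
  5. (p9 || !p8 || !p6) — !p8 is true.
  6. (p1) — p1 is true.
  7. (!p1 || !p5 || p7) — p7 is true.
  8. (!p8 || !p12 || p2) — !p8 is true.
  9. (!p11 || !p7) — !p11 is true.
  10. (!p6 || !p1 || !p13) — !p6 is true.
  11. (p11 || !p6) — !p6 is true.
  12. (p4 || !p7 || !p2) — p4 is true.
  13. (p13 || !p8 || !p5) — !p8 is true.
  14. (!p11 || p9) — !p11 is true.
  15. (!p12 || !p5) — !p12 is true.
  16. (p2) — p2 is true.
  17. (p2 || !p3 || !p9) — p2 is true.
  18. (p5 || !p1 || !p2) — p5 is true.
  19. (!p12 || p2) — p2 is true.
  20. (p11 || !p12) — !p12 is true.
  21. (!p11 || p8 || !p7) — !p11 is true.
  22. (p9 || !p10) — !p10 is true.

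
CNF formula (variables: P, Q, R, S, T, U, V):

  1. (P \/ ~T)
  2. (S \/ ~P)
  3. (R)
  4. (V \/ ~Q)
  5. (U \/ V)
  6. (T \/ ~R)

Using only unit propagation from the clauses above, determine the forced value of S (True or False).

True

Unit clause (R) sets R = True.
From (T \/ ~R) and R = True: T = True.
In (~T \/ P), ~T is now false; P must hold, so P = True.
In (~P \/ S), ~P is now false; S must hold, so S = True.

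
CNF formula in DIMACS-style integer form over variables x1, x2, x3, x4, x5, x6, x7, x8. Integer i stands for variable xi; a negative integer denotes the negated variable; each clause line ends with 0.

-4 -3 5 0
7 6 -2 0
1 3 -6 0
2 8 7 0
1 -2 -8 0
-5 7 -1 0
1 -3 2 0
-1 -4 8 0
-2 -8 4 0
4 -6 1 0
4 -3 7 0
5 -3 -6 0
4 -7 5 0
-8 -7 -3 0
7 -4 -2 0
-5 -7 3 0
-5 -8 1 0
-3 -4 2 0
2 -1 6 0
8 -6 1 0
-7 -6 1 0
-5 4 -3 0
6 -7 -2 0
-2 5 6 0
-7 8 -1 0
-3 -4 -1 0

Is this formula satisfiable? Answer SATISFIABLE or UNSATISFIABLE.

SATISFIABLE

Set x1 = False and propagate.
Try x2 = False.
  then x3 is forced to False.
  then x6 is forced to False.
Branch on x4: take x4 = True.
The remaining clauses are satisfied by x5 = False, x7 = False, x8 = True.
Every clause has at least one true literal under this assignment.
So x1=F, x2=F, x3=F, x4=T, x5=F, x6=F, x7=F, x8=T is a satisfying assignment.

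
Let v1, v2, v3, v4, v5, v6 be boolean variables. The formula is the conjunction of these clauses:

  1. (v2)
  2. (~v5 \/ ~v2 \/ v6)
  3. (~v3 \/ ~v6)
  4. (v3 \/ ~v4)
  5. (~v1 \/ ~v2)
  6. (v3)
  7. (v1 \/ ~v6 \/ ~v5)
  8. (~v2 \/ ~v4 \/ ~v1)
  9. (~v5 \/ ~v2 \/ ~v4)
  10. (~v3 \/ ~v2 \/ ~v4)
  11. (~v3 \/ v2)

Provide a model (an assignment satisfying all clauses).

v1=F, v2=T, v3=T, v4=F, v5=F, v6=F

Unit propagation: (v2) forces v2 = True.
Unit propagation: (~v1) forces v1 = False.
(v3) is a unit clause, so v3 = True.
Unit propagation: (~v6) forces v6 = False.
Unit propagation: (~v5) forces v5 = False.
The clause (~v4) is unit: v4 must be False.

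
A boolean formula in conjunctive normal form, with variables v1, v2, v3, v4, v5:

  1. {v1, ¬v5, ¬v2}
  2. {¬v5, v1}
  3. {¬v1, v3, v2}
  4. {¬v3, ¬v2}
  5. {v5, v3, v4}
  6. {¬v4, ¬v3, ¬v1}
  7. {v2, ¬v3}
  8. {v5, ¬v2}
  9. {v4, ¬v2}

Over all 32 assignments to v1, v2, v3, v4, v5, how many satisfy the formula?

The models are:
  v1=F v2=F v3=F v4=T v5=F
  v1=T v2=T v3=F v4=T v5=T
That's 2 in total.

2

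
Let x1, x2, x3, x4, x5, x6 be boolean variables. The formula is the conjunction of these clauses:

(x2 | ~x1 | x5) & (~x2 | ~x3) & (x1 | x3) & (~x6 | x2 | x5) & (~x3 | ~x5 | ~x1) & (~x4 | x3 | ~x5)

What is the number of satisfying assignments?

14

Case analysis on x3 and x5:
  x3=1, x5=1: remaining (x1,x2,x4,x6) ∈ {(0,0,0,0); (0,0,0,1); (0,0,1,0); (0,0,1,1)} — 4.
  x3=1, x5=0: remaining (x1,x2,x4,x6) ∈ {(0,0,0,0); (0,0,1,0)} — 2.
  x3=0, x5=1: remaining (x1,x2,x4,x6) ∈ {(1,0,0,0); (1,0,0,1); (1,1,0,0); (1,1,0,1)} — 4.
  x3=0, x5=0: remaining (x1,x2,x4,x6) ∈ {(1,1,0,0); (1,1,0,1); (1,1,1,0); (1,1,1,1)} — 4.
Total: 4 + 2 + 4 + 4 = 14.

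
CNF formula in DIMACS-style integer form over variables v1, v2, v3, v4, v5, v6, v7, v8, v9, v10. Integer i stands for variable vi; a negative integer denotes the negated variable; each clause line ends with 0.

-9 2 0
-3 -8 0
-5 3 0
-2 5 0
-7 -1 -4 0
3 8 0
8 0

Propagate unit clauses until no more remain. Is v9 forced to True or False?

False

(v8) stands alone — v8 = True.
(~v8 \/ ~v3) with v8 = True leaves only ~v3, so v3 = False.
(~v5 \/ v3) with v3 = False leaves only ~v5, so v5 = False.
(v5 \/ ~v2): since v5 = False, the clause reduces to (~v2). v2 = False.
(~v9 \/ v2) with v2 = False leaves only ~v9, so v9 = False.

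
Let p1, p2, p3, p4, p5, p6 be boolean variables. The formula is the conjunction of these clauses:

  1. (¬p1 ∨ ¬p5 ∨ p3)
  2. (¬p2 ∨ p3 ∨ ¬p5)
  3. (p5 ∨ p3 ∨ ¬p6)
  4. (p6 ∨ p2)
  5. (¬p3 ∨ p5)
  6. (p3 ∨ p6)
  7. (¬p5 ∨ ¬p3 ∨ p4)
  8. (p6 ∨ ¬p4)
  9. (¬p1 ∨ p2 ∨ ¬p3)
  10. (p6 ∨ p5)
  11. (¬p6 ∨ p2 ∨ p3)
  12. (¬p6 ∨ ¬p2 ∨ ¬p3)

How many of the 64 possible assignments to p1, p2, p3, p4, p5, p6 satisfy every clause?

1

The models are:
  p1=F p2=F p3=T p4=T p5=T p6=T
Count: 1.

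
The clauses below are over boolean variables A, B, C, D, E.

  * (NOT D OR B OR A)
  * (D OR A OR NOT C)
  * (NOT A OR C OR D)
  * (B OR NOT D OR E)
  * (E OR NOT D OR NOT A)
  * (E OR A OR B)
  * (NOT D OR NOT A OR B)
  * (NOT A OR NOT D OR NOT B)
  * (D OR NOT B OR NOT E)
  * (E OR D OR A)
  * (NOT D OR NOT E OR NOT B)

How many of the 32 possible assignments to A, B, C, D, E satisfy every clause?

6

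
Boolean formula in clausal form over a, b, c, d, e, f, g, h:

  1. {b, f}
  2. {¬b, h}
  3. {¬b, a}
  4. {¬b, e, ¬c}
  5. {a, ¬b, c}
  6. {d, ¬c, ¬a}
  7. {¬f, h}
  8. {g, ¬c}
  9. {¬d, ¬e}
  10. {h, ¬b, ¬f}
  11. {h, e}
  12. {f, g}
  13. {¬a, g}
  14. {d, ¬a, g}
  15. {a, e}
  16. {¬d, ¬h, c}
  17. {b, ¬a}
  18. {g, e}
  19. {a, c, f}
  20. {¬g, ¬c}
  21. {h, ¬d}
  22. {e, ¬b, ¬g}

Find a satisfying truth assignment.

a=1, b=1, c=0, d=0, e=1, f=0, g=1, h=1

Check each clause:
  1. {f, b} — b is true.
  2. {¬b, h} — h is true.
  3. {a, ¬b} — a is true.
  4. {¬c, e, ¬b} — e is true.
  5. {c, ¬b, a} — a is true.
  6. {¬c, d, ¬a} — ¬c is true.
  7. {¬f, h} — h is true.
  8. {g, ¬c} — ¬c is true.
  9. {¬d, ¬e} — ¬d is true.
  10. {¬f, h, ¬b} — h is true.
  11. {h, e} — h is true.
  12. {f, g} — g is true.
  13. {¬a, g} — g is true.
  14. {¬a, d, g} — g is true.
  15. {a, e} — a is true.
  16. {¬d, c, ¬h} — ¬d is true.
  17. {b, ¬a} — b is true.
  18. {e, g} — e is true.
  19. {a, c, f} — a is true.
  20. {¬c, ¬g} — ¬c is true.
  21. {h, ¬d} — h is true.
  22. {e, ¬g, ¬b} — e is true.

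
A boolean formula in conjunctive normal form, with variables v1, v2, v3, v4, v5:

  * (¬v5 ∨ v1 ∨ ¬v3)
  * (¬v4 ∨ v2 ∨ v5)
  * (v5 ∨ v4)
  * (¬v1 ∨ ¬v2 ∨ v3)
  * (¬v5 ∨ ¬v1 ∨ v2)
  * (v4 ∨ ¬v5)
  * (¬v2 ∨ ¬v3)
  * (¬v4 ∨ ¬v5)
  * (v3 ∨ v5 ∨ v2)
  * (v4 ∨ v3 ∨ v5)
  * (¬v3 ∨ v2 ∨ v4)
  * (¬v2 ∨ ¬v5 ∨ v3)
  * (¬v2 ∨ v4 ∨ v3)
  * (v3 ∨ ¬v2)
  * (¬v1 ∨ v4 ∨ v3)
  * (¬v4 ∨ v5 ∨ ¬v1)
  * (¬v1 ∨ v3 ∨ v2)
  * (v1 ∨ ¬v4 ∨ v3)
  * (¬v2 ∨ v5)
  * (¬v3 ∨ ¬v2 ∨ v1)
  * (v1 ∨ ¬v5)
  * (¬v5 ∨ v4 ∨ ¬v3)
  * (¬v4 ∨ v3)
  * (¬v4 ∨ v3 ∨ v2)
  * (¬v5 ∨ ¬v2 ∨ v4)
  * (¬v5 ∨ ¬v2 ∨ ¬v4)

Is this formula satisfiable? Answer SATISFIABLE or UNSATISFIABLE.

UNSATISFIABLE

v3 = True:
  propagation gives v2=False, v4=True, v5=True; an empty clause results — contradiction.
v3 = False:
  propagation gives v2=False, v5=True, v1=False; an empty clause results — contradiction.
Every branch closes, so no satisfying assignment exists.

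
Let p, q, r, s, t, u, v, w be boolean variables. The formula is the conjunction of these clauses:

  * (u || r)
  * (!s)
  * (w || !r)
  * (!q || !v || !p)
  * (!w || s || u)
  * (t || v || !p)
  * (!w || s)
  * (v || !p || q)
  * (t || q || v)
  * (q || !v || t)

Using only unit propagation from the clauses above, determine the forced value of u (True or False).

Unit clause (!s) sets s = False.
In (s || !w), s is now false; !w must hold, so w = False.
From (!r || w) and w = False: r = False.
(r || u) with r = False leaves only u, so u = True.

True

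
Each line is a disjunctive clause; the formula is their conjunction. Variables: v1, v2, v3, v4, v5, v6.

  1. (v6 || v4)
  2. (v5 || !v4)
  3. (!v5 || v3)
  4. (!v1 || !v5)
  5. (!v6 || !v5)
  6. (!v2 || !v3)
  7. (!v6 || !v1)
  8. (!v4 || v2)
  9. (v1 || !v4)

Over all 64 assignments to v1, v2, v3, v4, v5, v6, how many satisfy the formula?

The models are:
  v1=F v2=F v3=F v4=F v5=F v6=T
  v1=F v2=F v3=T v4=F v5=F v6=T
  v1=F v2=T v3=F v4=F v5=F v6=T
That's 3 in total.

3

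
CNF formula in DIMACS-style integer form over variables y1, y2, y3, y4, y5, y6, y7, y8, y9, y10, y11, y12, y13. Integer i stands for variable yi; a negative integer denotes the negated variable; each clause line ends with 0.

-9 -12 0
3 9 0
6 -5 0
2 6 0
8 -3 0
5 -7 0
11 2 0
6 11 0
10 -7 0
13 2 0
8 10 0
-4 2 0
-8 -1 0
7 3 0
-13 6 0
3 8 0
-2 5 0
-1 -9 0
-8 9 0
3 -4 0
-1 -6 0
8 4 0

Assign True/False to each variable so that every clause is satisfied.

y1=F, y2=T, y3=T, y4=T, y5=T, y6=T, y7=T, y8=T, y9=T, y10=T, y11=F, y12=F, y13=F

Check each clause:
  1. (~y12 \/ ~y9) — ~y12 is true.
  2. (y9 \/ y3) — y9 is true.
  3. (y6 \/ ~y5) — y6 is true.
  4. (y2 \/ y6) — y2 is true.
  5. (~y3 \/ y8) — y8 is true.
  6. (~y7 \/ y5) — y5 is true.
  7. (y2 \/ y11) — y2 is true.
  8. (y6 \/ y11) — y6 is true.
  9. (y10 \/ ~y7) — y10 is true.
  10. (y13 \/ y2) — y2 is true.
  11. (y8 \/ y10) — y8 is true.
  12. (~y4 \/ y2) — y2 is true.
  13. (~y1 \/ ~y8) — ~y1 is true.
  14. (y3 \/ y7) — y3 is true.
  15. (y6 \/ ~y13) — ~y13 is true.
  16. (y8 \/ y3) — y8 is true.
  17. (~y2 \/ y5) — y5 is true.
  18. (~y9 \/ ~y1) — ~y1 is true.
  19. (~y8 \/ y9) — y9 is true.
  20. (y3 \/ ~y4) — y3 is true.
  21. (~y1 \/ ~y6) — ~y1 is true.
  22. (y8 \/ y4) — y8 is true.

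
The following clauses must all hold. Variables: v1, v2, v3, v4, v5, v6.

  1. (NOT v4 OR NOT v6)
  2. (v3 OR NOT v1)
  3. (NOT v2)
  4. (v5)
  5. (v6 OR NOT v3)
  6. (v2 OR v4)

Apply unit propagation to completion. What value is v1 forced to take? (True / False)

False

(NOT v2) is a unit clause: v2 = False.
(v5) is a unit clause: v5 = True.
(v4 OR v2) with v2 = False leaves only v4, so v4 = True.
(NOT v6 OR NOT v4): since v4 = True, the clause reduces to (NOT v6). v6 = False.
(v6 OR NOT v3): since v6 = False, the clause reduces to (NOT v3). v3 = False.
In (v3 OR NOT v1), v3 is now false; NOT v1 must hold, so v1 = False.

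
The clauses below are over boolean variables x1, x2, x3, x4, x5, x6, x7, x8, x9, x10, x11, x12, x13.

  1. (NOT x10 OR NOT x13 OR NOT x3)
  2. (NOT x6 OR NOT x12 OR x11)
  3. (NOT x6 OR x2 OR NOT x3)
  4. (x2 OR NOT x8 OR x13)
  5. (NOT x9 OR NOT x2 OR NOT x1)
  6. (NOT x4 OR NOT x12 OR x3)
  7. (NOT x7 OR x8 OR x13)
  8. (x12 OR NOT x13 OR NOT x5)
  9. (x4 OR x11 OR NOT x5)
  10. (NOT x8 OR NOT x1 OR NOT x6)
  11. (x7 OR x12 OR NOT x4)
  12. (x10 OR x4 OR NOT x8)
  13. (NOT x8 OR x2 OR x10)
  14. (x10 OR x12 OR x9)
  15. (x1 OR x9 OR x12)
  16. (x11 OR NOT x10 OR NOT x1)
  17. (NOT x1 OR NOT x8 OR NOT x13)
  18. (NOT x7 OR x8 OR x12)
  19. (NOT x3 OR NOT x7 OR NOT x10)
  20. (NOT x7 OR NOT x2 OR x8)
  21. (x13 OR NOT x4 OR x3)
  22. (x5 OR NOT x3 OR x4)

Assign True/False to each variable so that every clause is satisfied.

x11 occurs only positively in the remaining clauses — set x11 = True.
Set x1 = False and propagate.
Set x2 = False and propagate.
Branch on x3: take x3 = False.
For the remaining variables, x4 = False, x5 = False, x6 = True, x7 = False, x8 = False, x9 = False, x10 = True, x12 = True, x13 = True works.
Every clause has at least one true literal under this assignment.

x1=False, x2=False, x3=False, x4=False, x5=False, x6=True, x7=False, x8=False, x9=False, x10=True, x11=True, x12=True, x13=True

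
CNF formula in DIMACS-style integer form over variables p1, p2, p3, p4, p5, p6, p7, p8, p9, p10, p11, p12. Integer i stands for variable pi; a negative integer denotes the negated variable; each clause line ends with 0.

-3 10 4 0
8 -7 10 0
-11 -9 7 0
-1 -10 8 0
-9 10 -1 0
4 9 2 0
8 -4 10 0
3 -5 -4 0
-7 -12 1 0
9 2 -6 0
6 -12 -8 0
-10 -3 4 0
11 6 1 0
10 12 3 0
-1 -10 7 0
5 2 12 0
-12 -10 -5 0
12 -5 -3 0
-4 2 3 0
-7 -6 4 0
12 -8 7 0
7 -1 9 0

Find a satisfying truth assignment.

p2 occurs only positively in the remaining clauses — set p2 = True.
Try p1 = True.
Try p3 = True.
Set p4 = True and propagate.
For the remaining variables, p5 = False, p6 = True, p7 = True, p8 = True, p9 = False, p10 = True, p11 = True, p12 = False works.
Every clause has at least one true literal under this assignment.

p1=T, p2=T, p3=T, p4=T, p5=F, p6=T, p7=T, p8=T, p9=F, p10=T, p11=T, p12=F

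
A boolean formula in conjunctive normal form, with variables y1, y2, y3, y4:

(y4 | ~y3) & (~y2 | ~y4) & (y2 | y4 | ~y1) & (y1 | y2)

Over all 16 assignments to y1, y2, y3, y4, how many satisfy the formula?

4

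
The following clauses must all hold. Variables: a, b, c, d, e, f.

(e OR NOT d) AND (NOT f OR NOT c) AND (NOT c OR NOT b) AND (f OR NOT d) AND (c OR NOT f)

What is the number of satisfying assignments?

Case analysis on c and f:
  c=T, f=T: a clause becomes empty — 0.
  c=T, f=F: remaining (a,b,d,e) ∈ {(F,F,F,F); (F,F,F,T); (T,F,F,F); (T,F,F,T)} — 4.
  c=F, f=T: a clause becomes empty — 0.
  c=F, f=F: forces d=F; a, b, e free → 2^3 = 8.
Total: 0 + 4 + 0 + 8 = 12.

12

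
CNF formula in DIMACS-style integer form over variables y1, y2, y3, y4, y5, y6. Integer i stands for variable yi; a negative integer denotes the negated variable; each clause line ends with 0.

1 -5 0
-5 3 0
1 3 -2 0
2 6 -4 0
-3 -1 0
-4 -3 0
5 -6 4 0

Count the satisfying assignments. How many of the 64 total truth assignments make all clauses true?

Case analysis on y3 and y1:
  y3=T, y1=T: a clause becomes empty — 0.
  y3=T, y1=F: remaining (y2,y4,y5,y6) ∈ {(F,F,F,F); (T,F,F,F)} — 2.
  y3=F, y1=T: 5 of the 16 assignments to (y2,y4,y5,y6) work.
  y3=F, y1=F: remaining (y2,y4,y5,y6) ∈ {(F,F,F,F); (F,T,F,T)} — 2.
Total: 0 + 2 + 5 + 2 = 9.

9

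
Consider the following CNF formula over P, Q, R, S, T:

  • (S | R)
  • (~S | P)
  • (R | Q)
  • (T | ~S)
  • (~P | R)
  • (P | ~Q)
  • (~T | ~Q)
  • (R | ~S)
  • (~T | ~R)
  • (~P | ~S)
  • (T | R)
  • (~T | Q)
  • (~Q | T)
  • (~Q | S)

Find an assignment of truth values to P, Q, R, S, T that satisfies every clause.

P=F, Q=F, R=T, S=F, T=F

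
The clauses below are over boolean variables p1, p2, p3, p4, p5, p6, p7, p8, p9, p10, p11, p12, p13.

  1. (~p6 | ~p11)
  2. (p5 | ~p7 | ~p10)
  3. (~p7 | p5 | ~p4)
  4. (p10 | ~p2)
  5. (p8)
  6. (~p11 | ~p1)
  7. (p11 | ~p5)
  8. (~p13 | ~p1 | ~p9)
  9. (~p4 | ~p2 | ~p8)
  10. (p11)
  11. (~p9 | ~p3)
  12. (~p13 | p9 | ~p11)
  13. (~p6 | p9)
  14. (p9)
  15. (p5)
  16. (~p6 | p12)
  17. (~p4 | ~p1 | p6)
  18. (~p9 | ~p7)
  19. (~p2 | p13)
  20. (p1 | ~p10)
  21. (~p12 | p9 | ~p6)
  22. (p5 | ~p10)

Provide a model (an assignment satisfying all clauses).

Unit propagation: (p8) forces p8 = True.
Unit propagation: (p11) forces p11 = True.
Unit propagation: (~p6) forces p6 = False.
(~p1) is a unit clause, so p1 = False.
The clause (p9) is unit: p9 must be True.
Unit propagation: (~p3) forces p3 = False.
Unit propagation: (p5) forces p5 = True.
(~p7) is a unit clause, so p7 = False.
The clause (~p10) is unit: p10 must be False.
Unit propagation: (~p2) forces p2 = False.
p4, p12, p13 are now unconstrained; take p4 = True, p12 = False, p13 = True.
Every clause has at least one true literal under this assignment.

p1 = 0  p2 = 0  p3 = 0  p4 = 1  p5 = 1  p6 = 0  p7 = 0  p8 = 1  p9 = 1  p10 = 0  p11 = 1  p12 = 0  p13 = 1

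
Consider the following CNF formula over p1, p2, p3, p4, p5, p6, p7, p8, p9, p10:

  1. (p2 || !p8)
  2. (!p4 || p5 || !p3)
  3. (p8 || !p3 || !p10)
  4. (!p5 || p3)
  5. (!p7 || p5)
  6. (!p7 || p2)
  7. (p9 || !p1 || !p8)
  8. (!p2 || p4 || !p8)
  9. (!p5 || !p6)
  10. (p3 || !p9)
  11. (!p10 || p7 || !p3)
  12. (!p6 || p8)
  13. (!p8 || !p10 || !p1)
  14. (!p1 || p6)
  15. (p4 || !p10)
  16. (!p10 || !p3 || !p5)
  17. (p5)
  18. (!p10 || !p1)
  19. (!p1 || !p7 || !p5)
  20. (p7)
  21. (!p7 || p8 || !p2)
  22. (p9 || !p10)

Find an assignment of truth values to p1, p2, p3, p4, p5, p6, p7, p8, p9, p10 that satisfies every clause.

p1 = F, p2 = T, p3 = T, p4 = T, p5 = T, p6 = F, p7 = T, p8 = T, p9 = T, p10 = F

The clause (p5) is unit: p5 must be True.
Unit propagation: (p3) forces p3 = True.
Unit propagation: (!p6) forces p6 = False.
Unit propagation: (!p1) forces p1 = False.
The clause (!p10) is unit: p10 must be False.
(p7) is a unit clause, so p7 = True.
The clause (p2) is unit: p2 must be True.
Unit propagation: (p8) forces p8 = True.
(p4) is a unit clause, so p4 = True.
p9 is now unconstrained; take p9 = True.
Every clause has at least one true literal under this assignment.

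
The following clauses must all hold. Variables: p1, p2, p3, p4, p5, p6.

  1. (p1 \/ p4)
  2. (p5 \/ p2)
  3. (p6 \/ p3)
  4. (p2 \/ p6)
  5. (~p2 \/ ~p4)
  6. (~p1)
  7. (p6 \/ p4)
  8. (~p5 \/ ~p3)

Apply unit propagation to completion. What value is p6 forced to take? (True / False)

(~p1) stands alone — p1 = False.
(p4 \/ p1): since p1 = False, the clause reduces to (p4). p4 = True.
(~p2 \/ ~p4): since p4 = True, the clause reduces to (~p2). p2 = False.
From (p5 \/ p2) and p2 = False: p5 = True.
(p6 \/ p2) with p2 = False leaves only p6, so p6 = True.

True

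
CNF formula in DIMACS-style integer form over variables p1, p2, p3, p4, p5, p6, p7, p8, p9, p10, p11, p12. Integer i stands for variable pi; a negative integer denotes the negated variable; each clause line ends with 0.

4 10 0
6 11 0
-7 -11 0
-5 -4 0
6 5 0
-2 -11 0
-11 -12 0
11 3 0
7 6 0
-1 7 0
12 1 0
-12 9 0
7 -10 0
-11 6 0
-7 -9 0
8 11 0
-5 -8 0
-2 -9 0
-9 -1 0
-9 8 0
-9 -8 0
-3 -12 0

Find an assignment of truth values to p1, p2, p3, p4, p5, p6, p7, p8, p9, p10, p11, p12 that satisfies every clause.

Pure literal: p2 appears only negated; assign p2 = False.
p6 occurs only positively in the remaining clauses — set p6 = True.
Branch on p1: take p1 = True.
  then p7 is forced to True.
  then p11 is forced to False.
  then p3 is forced to True.
  then p9 is forced to False.
  then p12 is forced to False.
  then p8 is forced to True.
  then p5 is forced to False.
Set p4 = True and propagate.
p10 is now unconstrained; take p10 = False.
Every clause has at least one true literal under this assignment.

p1 = True, p2 = False, p3 = True, p4 = True, p5 = False, p6 = True, p7 = True, p8 = True, p9 = False, p10 = False, p11 = False, p12 = False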